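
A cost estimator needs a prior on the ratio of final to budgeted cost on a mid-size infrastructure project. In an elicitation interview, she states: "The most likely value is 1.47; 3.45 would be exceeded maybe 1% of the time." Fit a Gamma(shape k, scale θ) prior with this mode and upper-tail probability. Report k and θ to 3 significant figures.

k ≈ 7.54, θ ≈ 0.225

Gamma(k,θ) with k>1 has mode (k−1)θ, so θ = 1.47/(k−1).
Need P(X < 3.45) = 0.99 with θ tied to k this way. Start at k = 2, θ = 1.47: P(X<3.45) ≈ 0.680.
Too low — raise k to concentrate. Iterating converges to k ≈ 7.54.
Then θ = 1.47/(7.54−1) ≈ 0.225.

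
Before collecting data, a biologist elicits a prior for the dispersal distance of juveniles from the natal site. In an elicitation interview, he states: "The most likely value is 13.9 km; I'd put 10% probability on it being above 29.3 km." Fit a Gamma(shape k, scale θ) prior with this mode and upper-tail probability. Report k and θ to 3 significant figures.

Gamma(k,θ) with k>1 has mode (k−1)θ, so θ = 13.9/(k−1).
Need P(X < 29.3) = 0.9 with θ tied to k this way. Start at k = 2, θ = 13.9: P(X<29.3) ≈ 0.622.
Too low — raise k to concentrate. Iterating converges to k ≈ 4.45.
Then θ = 13.9/(4.45−1) ≈ 4.02.

k ≈ 4.45, θ ≈ 4.02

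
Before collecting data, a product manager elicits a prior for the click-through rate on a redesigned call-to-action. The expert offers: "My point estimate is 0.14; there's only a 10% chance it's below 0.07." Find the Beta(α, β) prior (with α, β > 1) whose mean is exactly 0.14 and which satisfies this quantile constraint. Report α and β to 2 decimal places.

α ≈ 4.72, β ≈ 28.99

With mean 0.14 fixed, write α = 0.14s, β = 0.86s where s = α+β.
Need P(θ < 0.07) = 0.1 under Beta(0.14s, 0.86s). Normal approximation: (q−m)/√(m(1−m)/s) ≈ z_{0.1} = -1.28, so s ≈ 0.14·0.86·(-1.28)²/(0.07−0.14)² = 40.4.
At s = 40.4: P(θ<0.07) ≈ 0.077. Adjusting to match 0.1 gives s ≈ 33.71.
So α = 0.14·33.71 ≈ 4.72, β = 0.86·33.71 ≈ 28.99.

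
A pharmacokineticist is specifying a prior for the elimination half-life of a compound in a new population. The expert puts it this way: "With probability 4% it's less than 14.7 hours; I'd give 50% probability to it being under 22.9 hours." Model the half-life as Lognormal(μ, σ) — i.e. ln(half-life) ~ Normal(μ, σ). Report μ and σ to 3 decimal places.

If T ~ Lognormal(μ,σ) then ln T ~ Normal(μ,σ), so the p-quantile of ln T is μ + z_p·σ.
ln(14.7) = 2.688 and ln(22.9) = 3.131; z_{0.04} = -1.751, z_{0.5} = 0.
σ = (3.131 − 2.688)/(0 − (-1.751)) = 0.253.
μ = 2.688 − (-1.751)·0.253 = 3.131.

μ ≈ 3.131, σ ≈ 0.253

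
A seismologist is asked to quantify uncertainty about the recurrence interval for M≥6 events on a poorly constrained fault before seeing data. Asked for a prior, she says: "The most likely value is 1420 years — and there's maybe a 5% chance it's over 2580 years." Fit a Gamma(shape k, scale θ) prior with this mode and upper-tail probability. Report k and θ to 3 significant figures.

Gamma(k,θ) with k>1 has mode (k−1)θ, so θ = 1420/(k−1).
Need P(X < 2580) = 0.95 with θ tied to k this way. Start at k = 2, θ = 1420: P(X<2580) ≈ 0.542.
Too low — raise k to concentrate. Iterating converges to k ≈ 8.81.
Then θ = 1420/(8.81−1) ≈ 182.

k ≈ 8.81, θ ≈ 182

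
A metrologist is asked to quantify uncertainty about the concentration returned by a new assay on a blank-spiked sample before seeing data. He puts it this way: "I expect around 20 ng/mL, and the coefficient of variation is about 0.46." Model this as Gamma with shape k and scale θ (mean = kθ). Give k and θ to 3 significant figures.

For Gamma(k, scale θ): mean = kθ, variance = kθ², so CV = 1/√k.
CV = 0.46, hence k = 1/CV² = 4.73.
Then θ = mean/k = 20/4.73 = 4.23.

k ≈ 4.73, θ ≈ 4.23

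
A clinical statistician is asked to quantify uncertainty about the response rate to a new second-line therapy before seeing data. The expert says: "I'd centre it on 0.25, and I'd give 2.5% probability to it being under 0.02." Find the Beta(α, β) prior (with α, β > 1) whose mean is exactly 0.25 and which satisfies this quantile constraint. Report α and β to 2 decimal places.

α ≈ 1.41, β ≈ 4.24

With mean 0.25 fixed, write α = 0.25s, β = 0.75s where s = α+β.
Need P(θ < 0.02) = 0.025 under Beta(0.25s, 0.75s). Normal approximation: (q−m)/√(m(1−m)/s) ≈ z_{0.025} = -1.96, so s ≈ 0.25·0.75·(-1.96)²/(0.02−0.25)² = 13.6.
At s = 13.6: P(θ<0.02) ≈ 0.001. Adjusting to match 0.025 gives s ≈ 5.66.
So α = 0.25·5.66 ≈ 1.41, β = 0.75·5.66 ≈ 4.24.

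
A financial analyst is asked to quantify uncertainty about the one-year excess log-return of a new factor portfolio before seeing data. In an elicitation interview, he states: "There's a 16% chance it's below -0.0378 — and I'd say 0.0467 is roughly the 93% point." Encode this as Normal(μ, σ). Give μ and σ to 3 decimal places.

The p-quantile of Normal(μ,σ) is μ + z_p·σ, with z_{0.16} = -0.9945 and z_{0.93} = 1.476.
Eliminate σ: μ = (z₂·x₁ − z₁·x₂)/(z₂ − z₁) = (1.476·-0.0378 − (-0.9945)·0.0467)/2.47 = -0.004.
Then σ = (x₂ − x₁)/(z₂ − z₁) = (0.0467 − -0.0378)/2.47 = 0.034.

μ = -0.004, σ = 0.034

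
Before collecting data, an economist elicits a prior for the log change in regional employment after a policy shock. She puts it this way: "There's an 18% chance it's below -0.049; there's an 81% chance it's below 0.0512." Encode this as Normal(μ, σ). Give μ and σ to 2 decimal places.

μ = 0.00, σ = 0.06

For Normal(μ,σ), the p-quantile is μ + z_p·σ. Here z_{0.18} = -0.9154, z_{0.81} = 0.8779.
So -0.049 = μ − 0.9154σ and 0.0512 = μ + 0.8779σ.
Subtracting: σ = (0.0512 − -0.049)/(0.8779 − (-0.9154)) = 0.06.
Then μ = -0.049 − (-0.9154)·0.06 = 0.00.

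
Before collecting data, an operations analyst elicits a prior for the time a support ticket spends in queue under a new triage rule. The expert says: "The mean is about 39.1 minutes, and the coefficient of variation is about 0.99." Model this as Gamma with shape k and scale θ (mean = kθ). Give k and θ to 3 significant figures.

For Gamma(k, scale θ): mean = kθ, variance = kθ², so CV = 1/√k.
CV = 0.99, hence k = 1/CV² = 1.02.
Then θ = mean/k = 39.1/1.02 = 38.3.

k ≈ 1.02, θ ≈ 38.3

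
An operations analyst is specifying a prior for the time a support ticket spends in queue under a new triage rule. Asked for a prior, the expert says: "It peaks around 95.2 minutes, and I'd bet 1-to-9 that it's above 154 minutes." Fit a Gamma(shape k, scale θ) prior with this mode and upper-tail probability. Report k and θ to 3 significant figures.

k ≈ 9.13, θ ≈ 11.7

Gamma(k,θ) with k>1 has mode (k−1)θ, so θ = 95.2/(k−1).
Need P(X < 154) = 0.9 with θ tied to k this way. Start at k = 2, θ = 95.2: P(X<154) ≈ 0.481.
Too low — raise k to concentrate. Iterating converges to k ≈ 9.13.
Then θ = 95.2/(9.13−1) ≈ 11.7.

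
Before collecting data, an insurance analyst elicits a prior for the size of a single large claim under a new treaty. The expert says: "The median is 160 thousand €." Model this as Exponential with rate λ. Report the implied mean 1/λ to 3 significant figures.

mean ≈ 231 thousand €

Exponential median = ln 2 / λ, so λ = ln 2 / 160.0 = 0.00433.
Mean = 1/λ = 231 thousand €.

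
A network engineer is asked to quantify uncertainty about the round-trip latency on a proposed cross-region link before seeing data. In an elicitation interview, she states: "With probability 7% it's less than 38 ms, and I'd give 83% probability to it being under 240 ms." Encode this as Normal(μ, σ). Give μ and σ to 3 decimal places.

μ = 160.681, σ = 83.129

The p-quantile of Normal(μ,σ) is μ + z_p·σ, with z_{0.07} = -1.476 and z_{0.83} = 0.9542.
Eliminate σ: μ = (z₂·x₁ − z₁·x₂)/(z₂ − z₁) = (0.9542·38 − (-1.476)·240)/2.43 = 160.681.
Then σ = (x₂ − x₁)/(z₂ − z₁) = (240 − 38)/2.43 = 83.129.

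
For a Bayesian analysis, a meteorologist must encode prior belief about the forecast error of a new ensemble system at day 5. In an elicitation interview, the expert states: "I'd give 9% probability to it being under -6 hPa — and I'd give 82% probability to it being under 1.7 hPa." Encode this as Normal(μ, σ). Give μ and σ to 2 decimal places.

μ = -1.42, σ = 3.41

The p-quantile of Normal(μ,σ) is μ + z_p·σ, with z_{0.09} = -1.341 and z_{0.82} = 0.9154.
Eliminate σ: μ = (z₂·x₁ − z₁·x₂)/(z₂ − z₁) = (0.9154·-6 − (-1.341)·1.7)/2.256 = -1.42.
Then σ = (x₂ − x₁)/(z₂ − z₁) = (1.7 − -6)/2.256 = 3.41.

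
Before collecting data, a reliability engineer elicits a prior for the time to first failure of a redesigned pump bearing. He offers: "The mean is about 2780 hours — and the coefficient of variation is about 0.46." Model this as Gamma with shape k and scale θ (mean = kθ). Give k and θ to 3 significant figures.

For Gamma(k, scale θ): mean = kθ, variance = kθ², so CV = 1/√k.
CV = 0.46, hence k = 1/CV² = 4.73.
Then θ = mean/k = 2780/4.73 = 588.

k ≈ 4.73, θ ≈ 588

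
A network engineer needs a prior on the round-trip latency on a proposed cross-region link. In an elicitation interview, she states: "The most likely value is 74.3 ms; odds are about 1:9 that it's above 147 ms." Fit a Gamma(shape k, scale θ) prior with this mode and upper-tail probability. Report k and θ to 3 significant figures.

Gamma(k,θ) with k>1 has mode (k−1)θ, so θ = 74.3/(k−1).
Need P(X < 147) = 0.9 with θ tied to k this way. Start at k = 2, θ = 74.3: P(X<147) ≈ 0.588.
Too low — raise k to concentrate. Iterating converges to k ≈ 5.12.
Then θ = 74.3/(5.12−1) ≈ 18.

k ≈ 5.12, θ ≈ 18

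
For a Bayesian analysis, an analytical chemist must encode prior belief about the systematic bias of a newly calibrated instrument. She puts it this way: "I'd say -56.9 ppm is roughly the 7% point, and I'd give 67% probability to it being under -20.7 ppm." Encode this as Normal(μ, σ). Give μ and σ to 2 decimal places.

For Normal(μ,σ), the p-quantile is μ + z_p·σ. Here z_{0.07} = -1.476, z_{0.67} = 0.4399.
So -56.9 = μ − 1.476σ and -20.7 = μ + 0.4399σ.
Subtracting: σ = (-20.7 − -56.9)/(0.4399 − (-1.476)) = 18.90.
Then μ = -56.9 − (-1.476)·18.90 = -29.01.

μ = -29.01, σ = 18.90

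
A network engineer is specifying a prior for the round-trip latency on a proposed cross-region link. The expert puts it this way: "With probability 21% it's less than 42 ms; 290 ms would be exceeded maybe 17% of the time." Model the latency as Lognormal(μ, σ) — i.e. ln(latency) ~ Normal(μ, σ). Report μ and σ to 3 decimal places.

μ ≈ 4.623, σ ≈ 1.097

If T ~ Lognormal(μ,σ) then ln T ~ Normal(μ,σ), so the p-quantile of ln T is μ + z_p·σ.
ln(42) = 3.738 and ln(290) = 5.67; z_{0.21} = -0.8064, z_{0.83} = 0.9542.
σ = (5.67 − 3.738)/(0.9542 − (-0.8064)) = 1.097.
μ = 3.738 − (-0.8064)·1.097 = 4.623.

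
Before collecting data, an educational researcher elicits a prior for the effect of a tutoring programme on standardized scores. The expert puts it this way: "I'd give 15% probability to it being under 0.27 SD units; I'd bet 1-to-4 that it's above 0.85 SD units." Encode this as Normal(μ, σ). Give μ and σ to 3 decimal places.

For Normal(μ,σ), the p-quantile is μ + z_p·σ. Here z_{0.15} = -1.036, z_{0.8} = 0.8416.
So 0.27 = μ − 1.036σ and 0.85 = μ + 0.8416σ.
Subtracting: σ = (0.85 − 0.27)/(0.8416 − (-1.036)) = 0.309.
Then μ = 0.27 − (-1.036)·0.309 = 0.590.

μ = 0.590, σ = 0.309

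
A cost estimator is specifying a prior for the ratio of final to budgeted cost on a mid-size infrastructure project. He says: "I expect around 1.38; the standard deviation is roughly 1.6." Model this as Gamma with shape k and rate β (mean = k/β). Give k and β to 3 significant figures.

For Gamma(k, rate β): mean = k/β, variance = k/β², so CV = 1/√k.
CV = SD/mean = 1.6/1.38 = 1.159, hence k = 1/CV² = 0.744.
Then β = k/mean = 0.744/1.38 = 0.539.

k ≈ 0.744, β ≈ 0.539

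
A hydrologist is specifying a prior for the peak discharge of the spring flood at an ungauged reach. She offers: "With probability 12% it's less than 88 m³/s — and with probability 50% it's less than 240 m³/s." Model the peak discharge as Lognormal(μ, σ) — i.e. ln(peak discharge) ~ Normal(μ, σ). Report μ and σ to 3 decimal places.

μ ≈ 5.481, σ ≈ 0.854

If T ~ Lognormal(μ,σ) then ln T ~ Normal(μ,σ), so the p-quantile of ln T is μ + z_p·σ.
ln(88) = 4.477 and ln(240) = 5.481; z_{0.12} = -1.175, z_{0.5} = 0.
σ = (5.481 − 4.477)/(0 − (-1.175)) = 0.854.
μ = 4.477 − (-1.175)·0.854 = 5.481.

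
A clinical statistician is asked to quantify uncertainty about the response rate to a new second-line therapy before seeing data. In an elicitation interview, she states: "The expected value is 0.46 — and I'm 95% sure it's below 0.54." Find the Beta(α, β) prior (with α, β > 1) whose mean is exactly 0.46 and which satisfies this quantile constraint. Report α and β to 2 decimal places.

With mean 0.46 fixed, write α = 0.46s, β = 0.54s where s = α+β.
Need P(θ < 0.54) = 0.95 under Beta(0.46s, 0.54s). Normal approximation: (q−m)/√(m(1−m)/s) ≈ z_{0.95} = 1.64, so s ≈ 0.46·0.54·(1.64)²/(0.54−0.46)² = 105.0.
At s = 105.0: P(θ<0.54) ≈ 0.950. Adjusting to match 0.95 gives s ≈ 105.29.
So α = 0.46·105.29 ≈ 48.43, β = 0.54·105.29 ≈ 56.86.

α ≈ 48.43, β ≈ 56.86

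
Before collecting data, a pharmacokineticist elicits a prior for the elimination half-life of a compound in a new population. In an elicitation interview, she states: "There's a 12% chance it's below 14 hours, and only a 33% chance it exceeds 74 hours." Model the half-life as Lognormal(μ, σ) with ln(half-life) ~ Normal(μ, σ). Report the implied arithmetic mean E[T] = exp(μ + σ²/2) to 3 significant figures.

E[T] ≈ 80 hours

If T ~ Lognormal(μ,σ) then ln T ~ Normal(μ,σ), so the p-quantile of ln T is μ + z_p·σ.
ln(14) = 2.639 and ln(74) = 4.304; z_{0.12} = -1.175, z_{0.67} = 0.4399.
σ = (4.304 − 2.639)/(0.4399 − (-1.175)) = 1.031.
μ = 2.639 − (-1.175)·1.031 = 3.851.
E[T] = exp(μ + σ²/2) = exp(3.851 + 0.5315) = 80 hours.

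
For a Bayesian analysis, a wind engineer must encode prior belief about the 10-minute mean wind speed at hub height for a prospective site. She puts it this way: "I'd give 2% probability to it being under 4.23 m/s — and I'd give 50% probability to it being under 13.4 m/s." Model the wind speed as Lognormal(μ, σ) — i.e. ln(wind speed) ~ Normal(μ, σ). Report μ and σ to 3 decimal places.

μ ≈ 2.595, σ ≈ 0.561

If T ~ Lognormal(μ,σ) then ln T ~ Normal(μ,σ), so the p-quantile of ln T is μ + z_p·σ.
ln(4.23) = 1.442 and ln(13.4) = 2.595; z_{0.02} = -2.054, z_{0.5} = 0.
σ = (2.595 − 1.442)/(0 − (-2.054)) = 0.561.
μ = 1.442 − (-2.054)·0.561 = 2.595.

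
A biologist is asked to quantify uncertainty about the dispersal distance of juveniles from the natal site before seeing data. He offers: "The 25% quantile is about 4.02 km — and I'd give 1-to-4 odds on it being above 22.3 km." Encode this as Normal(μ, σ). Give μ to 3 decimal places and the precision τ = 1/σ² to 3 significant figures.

μ = 12.152, τ = 0.00688

The p-quantile of Normal(μ,σ) is μ + z_p·σ, with z_{0.25} = -0.6745 and z_{0.8} = 0.8416.
Eliminate σ: μ = (z₂·x₁ − z₁·x₂)/(z₂ − z₁) = (0.8416·4.02 − (-0.6745)·22.3)/1.516 = 12.152.
Then σ = (x₂ − x₁)/(z₂ − z₁) = (22.3 − 4.02)/1.516 = 12.057.
Precision τ = 1/σ² = 1/12.06² = 0.00688.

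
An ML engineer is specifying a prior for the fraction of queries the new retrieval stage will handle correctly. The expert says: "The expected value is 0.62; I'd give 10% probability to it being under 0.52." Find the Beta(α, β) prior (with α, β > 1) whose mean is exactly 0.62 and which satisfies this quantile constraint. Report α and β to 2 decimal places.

α ≈ 24.40, β ≈ 14.96

With mean 0.62 fixed, write α = 0.62s, β = 0.38s where s = α+β.
Need P(θ < 0.52) = 0.1 under Beta(0.62s, 0.38s). Normal approximation: (q−m)/√(m(1−m)/s) ≈ z_{0.1} = -1.28, so s ≈ 0.62·0.38·(-1.28)²/(0.52−0.62)² = 38.7.
At s = 38.7: P(θ<0.52) ≈ 0.102. Adjusting to match 0.1 gives s ≈ 39.36.
So α = 0.62·39.36 ≈ 24.40, β = 0.38·39.36 ≈ 14.96.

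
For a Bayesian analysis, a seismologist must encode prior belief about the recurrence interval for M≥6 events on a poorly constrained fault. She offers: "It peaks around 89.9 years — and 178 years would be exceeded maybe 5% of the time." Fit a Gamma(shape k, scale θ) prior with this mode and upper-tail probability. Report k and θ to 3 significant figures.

Gamma(k,θ) with k>1 has mode (k−1)θ, so θ = 89.9/(k−1).
Need P(X < 178) = 0.95 with θ tied to k this way. Start at k = 2, θ = 89.9: P(X<178) ≈ 0.589.
Too low — raise k to concentrate. Iterating converges to k ≈ 6.94.
Then θ = 89.9/(6.94−1) ≈ 15.1.

k ≈ 6.94, θ ≈ 15.1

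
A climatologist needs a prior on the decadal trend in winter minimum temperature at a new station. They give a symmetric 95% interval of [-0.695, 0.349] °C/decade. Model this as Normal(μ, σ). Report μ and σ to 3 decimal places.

μ = -0.173, σ = 0.266

A symmetric 95% interval runs μ ± z·σ with z = 1.96.
Half-width = 0.522, so σ = 0.522/1.96 = 0.266.
μ is the interval midpoint, -0.173.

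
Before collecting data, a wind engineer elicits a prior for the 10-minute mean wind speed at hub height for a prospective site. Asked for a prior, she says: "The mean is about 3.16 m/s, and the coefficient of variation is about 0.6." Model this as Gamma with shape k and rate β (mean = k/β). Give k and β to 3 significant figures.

k ≈ 2.78, β ≈ 0.879

For Gamma(k, rate β): mean = k/β, variance = k/β², so CV = 1/√k.
CV = 0.6, hence k = 1/CV² = 2.78.
Then β = k/mean = 2.78/3.16 = 0.879.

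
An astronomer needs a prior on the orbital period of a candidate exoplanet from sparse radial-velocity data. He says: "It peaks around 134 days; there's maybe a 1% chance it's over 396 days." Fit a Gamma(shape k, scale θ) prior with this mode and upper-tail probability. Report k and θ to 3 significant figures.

Gamma(k,θ) with k>1 has mode (k−1)θ, so θ = 134/(k−1).
Need P(X < 396) = 0.99 with θ tied to k this way. Start at k = 2, θ = 134: P(X<396) ≈ 0.794.
Too low — raise k to concentrate. Iterating converges to k ≈ 4.85.
Then θ = 134/(4.85−1) ≈ 34.8.

k ≈ 4.85, θ ≈ 34.8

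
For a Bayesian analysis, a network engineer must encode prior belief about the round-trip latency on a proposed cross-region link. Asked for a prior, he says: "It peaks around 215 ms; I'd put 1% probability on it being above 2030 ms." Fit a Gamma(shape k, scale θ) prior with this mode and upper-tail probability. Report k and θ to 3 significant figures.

Gamma(k,θ) with k>1 has mode (k−1)θ, so θ = 215/(k−1).
Need P(X < 2030) = 0.99 with θ tied to k this way. Start at k = 2, θ = 215: P(X<2030) ≈ 0.999.
Too high — lower k to spread out. Iterating converges to k ≈ 1.63.
Then θ = 215/(1.63−1) ≈ 343.

k ≈ 1.63, θ ≈ 343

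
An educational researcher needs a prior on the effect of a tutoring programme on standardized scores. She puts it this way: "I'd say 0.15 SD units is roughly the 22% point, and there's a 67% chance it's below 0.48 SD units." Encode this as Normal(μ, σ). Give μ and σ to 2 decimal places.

μ = 0.36, σ = 0.27

For Normal(μ,σ), the p-quantile is μ + z_p·σ. Here z_{0.22} = -0.7722, z_{0.67} = 0.4399.
So 0.15 = μ − 0.7722σ and 0.48 = μ + 0.4399σ.
Subtracting: σ = (0.48 − 0.15)/(0.4399 − (-0.7722)) = 0.27.
Then μ = 0.15 − (-0.7722)·0.27 = 0.36.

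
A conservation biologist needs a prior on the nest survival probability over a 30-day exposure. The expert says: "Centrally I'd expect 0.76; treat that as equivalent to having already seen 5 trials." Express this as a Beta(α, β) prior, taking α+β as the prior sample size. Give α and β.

α = 3.8, β = 1.2

Under the effective-sample-size interpretation, Beta(α, β) has prior mean α/(α+β) and prior sample size α+β.
So α+β = 5 and α/(α+β) = 0.76, giving α = 0.76·5 = 3.8 and β = 5 − 3.8 = 1.2.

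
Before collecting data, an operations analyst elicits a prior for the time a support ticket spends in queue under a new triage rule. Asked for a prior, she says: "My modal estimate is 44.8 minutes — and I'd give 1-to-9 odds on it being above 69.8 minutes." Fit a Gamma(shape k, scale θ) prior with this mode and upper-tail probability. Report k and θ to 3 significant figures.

Gamma(k,θ) with k>1 has mode (k−1)θ, so θ = 44.8/(k−1).
Need P(X < 69.8) = 0.9 with θ tied to k this way. Start at k = 2, θ = 44.8: P(X<69.8) ≈ 0.461.
Too low — raise k to concentrate. Iterating converges to k ≈ 10.5.
Then θ = 44.8/(10.5−1) ≈ 4.71.

k ≈ 10.5, θ ≈ 4.71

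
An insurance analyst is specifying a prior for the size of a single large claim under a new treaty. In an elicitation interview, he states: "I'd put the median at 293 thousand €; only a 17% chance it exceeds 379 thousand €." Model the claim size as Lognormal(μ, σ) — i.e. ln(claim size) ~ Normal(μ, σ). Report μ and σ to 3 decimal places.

μ ≈ 5.680, σ ≈ 0.270

If T ~ Lognormal(μ,σ) then ln T ~ Normal(μ,σ), so the p-quantile of ln T is μ + z_p·σ.
ln(293) = 5.68 and ln(379) = 5.938; z_{0.5} = 0, z_{0.83} = 0.9542.
σ = (5.938 − 5.68)/(0.9542 − (0)) = 0.270.
μ = 5.68 − (0)·0.270 = 5.680.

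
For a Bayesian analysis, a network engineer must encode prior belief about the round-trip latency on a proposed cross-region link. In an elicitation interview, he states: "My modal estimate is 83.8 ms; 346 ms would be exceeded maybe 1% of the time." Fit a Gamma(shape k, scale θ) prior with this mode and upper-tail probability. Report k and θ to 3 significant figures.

k ≈ 3.06, θ ≈ 40.7

Gamma(k,θ) with k>1 has mode (k−1)θ, so θ = 83.8/(k−1).
Need P(X < 346) = 0.99 with θ tied to k this way. Start at k = 2, θ = 83.8: P(X<346) ≈ 0.917.
Too low — raise k to concentrate. Iterating converges to k ≈ 3.06.
Then θ = 83.8/(3.06−1) ≈ 40.7.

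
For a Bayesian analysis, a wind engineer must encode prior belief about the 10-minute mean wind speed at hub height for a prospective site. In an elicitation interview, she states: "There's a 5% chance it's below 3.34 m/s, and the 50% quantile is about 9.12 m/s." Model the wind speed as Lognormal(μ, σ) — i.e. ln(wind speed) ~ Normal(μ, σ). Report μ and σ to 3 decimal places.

μ ≈ 2.210, σ ≈ 0.611

If T ~ Lognormal(μ,σ) then ln T ~ Normal(μ,σ), so the p-quantile of ln T is μ + z_p·σ.
ln(3.34) = 1.206 and ln(9.12) = 2.21; z_{0.05} = -1.645, z_{0.5} = 0.
σ = (2.21 − 1.206)/(0 − (-1.645)) = 0.611.
μ = 1.206 − (-1.645)·0.611 = 2.210.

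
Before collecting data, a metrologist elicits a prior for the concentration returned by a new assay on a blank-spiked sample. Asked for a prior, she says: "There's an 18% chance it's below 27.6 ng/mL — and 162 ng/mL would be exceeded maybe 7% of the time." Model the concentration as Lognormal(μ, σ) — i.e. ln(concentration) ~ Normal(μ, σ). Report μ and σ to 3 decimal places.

μ ≈ 3.995, σ ≈ 0.740

If T ~ Lognormal(μ,σ) then ln T ~ Normal(μ,σ), so the p-quantile of ln T is μ + z_p·σ.
ln(27.6) = 3.318 and ln(162) = 5.088; z_{0.18} = -0.9154, z_{0.93} = 1.476.
σ = (5.088 − 3.318)/(1.476 − (-0.9154)) = 0.740.
μ = 3.318 − (-0.9154)·0.740 = 3.995.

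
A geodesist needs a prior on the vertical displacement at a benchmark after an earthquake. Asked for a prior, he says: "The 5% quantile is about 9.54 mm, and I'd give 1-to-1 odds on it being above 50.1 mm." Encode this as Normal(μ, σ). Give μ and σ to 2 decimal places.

μ = 50.10, σ = 24.66

The p-quantile of Normal(μ,σ) is μ + z_p·σ, with z_{0.05} = -1.645 and z_{0.5} = 0.
Eliminate σ: μ = (z₂·x₁ − z₁·x₂)/(z₂ − z₁) = (0·9.54 − (-1.645)·50.1)/1.645 = 50.10.
Then σ = (x₂ − x₁)/(z₂ − z₁) = (50.1 − 9.54)/1.645 = 24.66.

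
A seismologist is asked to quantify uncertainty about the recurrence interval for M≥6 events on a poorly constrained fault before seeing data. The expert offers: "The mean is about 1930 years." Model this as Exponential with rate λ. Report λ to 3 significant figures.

Exponential mean = 1/λ, so λ = 1/1930.0 = 0.000518.

λ ≈ 0.000518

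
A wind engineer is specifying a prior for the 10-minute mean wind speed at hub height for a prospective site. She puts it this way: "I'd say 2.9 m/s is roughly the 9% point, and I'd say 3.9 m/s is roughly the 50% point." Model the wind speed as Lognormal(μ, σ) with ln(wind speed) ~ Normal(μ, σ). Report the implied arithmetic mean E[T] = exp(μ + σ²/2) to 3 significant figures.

If T ~ Lognormal(μ,σ) then ln T ~ Normal(μ,σ), so the p-quantile of ln T is μ + z_p·σ.
ln(2.9) = 1.065 and ln(3.9) = 1.361; z_{0.09} = -1.341, z_{0.5} = 0.
σ = (1.361 − 1.065)/(0 − (-1.341)) = 0.221.
μ = 1.065 − (-1.341)·0.221 = 1.361.
E[T] = exp(μ + σ²/2) = exp(1.361 + 0.0244) = 4 m/s.

E[T] ≈ 4 m/s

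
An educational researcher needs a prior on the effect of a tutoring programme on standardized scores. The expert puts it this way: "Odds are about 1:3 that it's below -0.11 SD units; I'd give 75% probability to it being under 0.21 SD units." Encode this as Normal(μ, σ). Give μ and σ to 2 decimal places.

μ = 0.05, σ = 0.24

For Normal(μ,σ), the p-quantile is μ + z_p·σ. Here z_{0.25} = -0.6745, z_{0.75} = 0.6745.
So -0.11 = μ − 0.6745σ and 0.21 = μ + 0.6745σ.
Subtracting: σ = (0.21 − -0.11)/(0.6745 − (-0.6745)) = 0.24.
Then μ = -0.11 − (-0.6745)·0.24 = 0.05.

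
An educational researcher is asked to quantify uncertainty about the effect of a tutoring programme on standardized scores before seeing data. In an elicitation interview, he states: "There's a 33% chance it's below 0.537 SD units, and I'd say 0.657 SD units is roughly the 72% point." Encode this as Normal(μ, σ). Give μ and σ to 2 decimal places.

For Normal(μ,σ), the p-quantile is μ + z_p·σ. Here z_{0.33} = -0.4399, z_{0.72} = 0.5828.
So 0.537 = μ − 0.4399σ and 0.657 = μ + 0.5828σ.
Subtracting: σ = (0.657 − 0.537)/(0.5828 − (-0.4399)) = 0.12.
Then μ = 0.537 − (-0.4399)·0.12 = 0.59.

μ = 0.59, σ = 0.12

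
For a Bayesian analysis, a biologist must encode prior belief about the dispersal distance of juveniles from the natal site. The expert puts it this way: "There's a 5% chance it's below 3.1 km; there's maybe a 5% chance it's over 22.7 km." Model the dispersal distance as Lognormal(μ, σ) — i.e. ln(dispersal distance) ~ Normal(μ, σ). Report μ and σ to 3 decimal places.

μ ≈ 2.127, σ ≈ 0.605

If T ~ Lognormal(μ,σ) then ln T ~ Normal(μ,σ), so the p-quantile of ln T is μ + z_p·σ.
ln(3.1) = 1.131 and ln(22.7) = 3.122; z_{0.05} = -1.645, z_{0.95} = 1.645.
σ = (3.122 − 1.131)/(1.645 − (-1.645)) = 0.605.
μ = 1.131 − (-1.645)·0.605 = 2.127.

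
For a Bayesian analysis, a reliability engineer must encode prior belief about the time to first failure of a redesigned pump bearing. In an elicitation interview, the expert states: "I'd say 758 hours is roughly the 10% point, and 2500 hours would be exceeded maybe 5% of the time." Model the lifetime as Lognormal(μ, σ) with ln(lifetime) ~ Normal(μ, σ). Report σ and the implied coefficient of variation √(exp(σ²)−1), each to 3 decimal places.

If T ~ Lognormal(μ,σ) then ln T ~ Normal(μ,σ), so the p-quantile of ln T is μ + z_p·σ.
ln(758) = 6.631 and ln(2500) = 7.824; z_{0.1} = -1.282, z_{0.95} = 1.645.
σ = (7.824 − 6.631)/(1.645 − (-1.282)) = 0.408.
μ = 6.631 − (-1.282)·0.408 = 7.153.
CV = √(exp(σ²)−1) = √(exp(0.1663)−1) = 0.425.

σ ≈ 0.408, CV ≈ 0.425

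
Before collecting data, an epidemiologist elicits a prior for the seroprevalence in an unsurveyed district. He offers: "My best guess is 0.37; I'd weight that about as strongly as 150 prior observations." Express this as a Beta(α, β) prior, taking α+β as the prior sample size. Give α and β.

Under the effective-sample-size interpretation, Beta(α, β) has prior mean α/(α+β) and prior sample size α+β.
So α+β = 150 and α/(α+β) = 0.37, giving α = 0.37·150 = 55.5 and β = 150 − 55.5 = 94.5.

α = 55.5, β = 94.5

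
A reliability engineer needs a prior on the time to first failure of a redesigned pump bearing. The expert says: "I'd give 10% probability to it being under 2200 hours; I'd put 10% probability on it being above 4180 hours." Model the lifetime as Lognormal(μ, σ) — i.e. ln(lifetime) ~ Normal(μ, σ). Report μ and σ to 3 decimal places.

If T ~ Lognormal(μ,σ) then ln T ~ Normal(μ,σ), so the p-quantile of ln T is μ + z_p·σ.
ln(2200) = 7.696 and ln(4180) = 8.338; z_{0.1} = -1.282, z_{0.9} = 1.282.
σ = (8.338 − 7.696)/(1.282 − (-1.282)) = 0.250.
μ = 7.696 − (-1.282)·0.250 = 8.017.

μ ≈ 8.017, σ ≈ 0.250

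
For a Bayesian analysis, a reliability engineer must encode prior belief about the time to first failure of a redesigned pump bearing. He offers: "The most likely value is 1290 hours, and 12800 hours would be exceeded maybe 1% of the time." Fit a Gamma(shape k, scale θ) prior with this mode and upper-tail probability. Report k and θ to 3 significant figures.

Gamma(k,θ) with k>1 has mode (k−1)θ, so θ = 1290/(k−1).
Need P(X < 12800) = 0.99 with θ tied to k this way. Start at k = 2, θ = 1290: P(X<12800) ≈ 0.999.
Too high — lower k to spread out. Iterating converges to k ≈ 1.59.
Then θ = 1290/(1.59−1) ≈ 2190.

k ≈ 1.59, θ ≈ 2190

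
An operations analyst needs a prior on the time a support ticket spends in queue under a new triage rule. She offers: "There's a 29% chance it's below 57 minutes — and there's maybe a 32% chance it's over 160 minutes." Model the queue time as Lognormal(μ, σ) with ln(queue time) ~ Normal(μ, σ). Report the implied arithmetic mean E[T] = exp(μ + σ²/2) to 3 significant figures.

If T ~ Lognormal(μ,σ) then ln T ~ Normal(μ,σ), so the p-quantile of ln T is μ + z_p·σ.
ln(57) = 4.043 and ln(160) = 5.075; z_{0.29} = -0.5534, z_{0.68} = 0.4677.
σ = (5.075 − 4.043)/(0.4677 − (-0.5534)) = 1.011.
μ = 4.043 − (-0.5534)·1.011 = 4.602.
E[T] = exp(μ + σ²/2) = exp(4.602 + 0.5109) = 166 minutes.

E[T] ≈ 166 minutes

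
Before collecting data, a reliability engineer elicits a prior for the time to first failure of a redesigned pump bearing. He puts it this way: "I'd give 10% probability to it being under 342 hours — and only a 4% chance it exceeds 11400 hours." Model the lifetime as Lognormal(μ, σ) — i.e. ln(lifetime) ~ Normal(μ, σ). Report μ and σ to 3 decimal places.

If T ~ Lognormal(μ,σ) then ln T ~ Normal(μ,σ), so the p-quantile of ln T is μ + z_p·σ.
ln(342) = 5.835 and ln(11400) = 9.341; z_{0.1} = -1.282, z_{0.96} = 1.751.
σ = (9.341 − 5.835)/(1.751 − (-1.282)) = 1.156.
μ = 5.835 − (-1.282)·1.156 = 7.317.

μ ≈ 7.317, σ ≈ 1.156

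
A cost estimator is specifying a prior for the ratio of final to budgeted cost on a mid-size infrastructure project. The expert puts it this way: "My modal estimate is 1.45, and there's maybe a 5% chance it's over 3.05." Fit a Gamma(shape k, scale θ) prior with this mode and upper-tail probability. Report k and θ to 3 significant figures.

Gamma(k,θ) with k>1 has mode (k−1)θ, so θ = 1.45/(k−1).
Need P(X < 3.05) = 0.95 with θ tied to k this way. Start at k = 2, θ = 1.45: P(X<3.05) ≈ 0.621.
Too low — raise k to concentrate. Iterating converges to k ≈ 5.99.
Then θ = 1.45/(5.99−1) ≈ 0.29.

k ≈ 5.99, θ ≈ 0.29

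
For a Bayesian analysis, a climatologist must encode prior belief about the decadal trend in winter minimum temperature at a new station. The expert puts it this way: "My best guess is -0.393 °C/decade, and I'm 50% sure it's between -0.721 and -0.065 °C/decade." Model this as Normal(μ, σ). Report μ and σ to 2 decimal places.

μ = -0.39, σ = 0.49

A symmetric 50% interval runs μ ± z·σ with z = 0.6745.
Half-width = 0.328, so σ = 0.328/0.6745 = 0.49.
μ is the stated best guess, -0.39.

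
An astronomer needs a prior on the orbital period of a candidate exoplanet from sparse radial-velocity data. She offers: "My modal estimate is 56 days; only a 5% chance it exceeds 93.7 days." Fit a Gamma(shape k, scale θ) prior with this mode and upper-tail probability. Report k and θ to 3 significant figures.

k ≈ 11.5, θ ≈ 5.31

Gamma(k,θ) with k>1 has mode (k−1)θ, so θ = 56/(k−1).
Need P(X < 93.7) = 0.95 with θ tied to k this way. Start at k = 2, θ = 56: P(X<93.7) ≈ 0.498.
Too low — raise k to concentrate. Iterating converges to k ≈ 11.5.
Then θ = 56/(11.5−1) ≈ 5.31.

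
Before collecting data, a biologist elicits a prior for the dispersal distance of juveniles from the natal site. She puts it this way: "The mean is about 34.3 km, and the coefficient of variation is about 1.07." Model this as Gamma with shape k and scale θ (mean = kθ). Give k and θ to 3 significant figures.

k ≈ 0.873, θ ≈ 39.3

For Gamma(k, scale θ): mean = kθ, variance = kθ², so CV = 1/√k.
CV = 1.07, hence k = 1/CV² = 0.873.
Then θ = mean/k = 34.3/0.873 = 39.3.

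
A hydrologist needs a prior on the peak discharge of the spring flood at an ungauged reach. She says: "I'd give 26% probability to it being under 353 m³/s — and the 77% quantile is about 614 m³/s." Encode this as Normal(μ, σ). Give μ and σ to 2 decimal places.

The p-quantile of Normal(μ,σ) is μ + z_p·σ, with z_{0.26} = -0.6433 and z_{0.77} = 0.7388.
Eliminate σ: μ = (z₂·x₁ − z₁·x₂)/(z₂ − z₁) = (0.7388·353 − (-0.6433)·614)/1.382 = 474.48.
Then σ = (x₂ − x₁)/(z₂ − z₁) = (614 − 353)/1.382 = 188.83.

μ = 474.48, σ = 188.83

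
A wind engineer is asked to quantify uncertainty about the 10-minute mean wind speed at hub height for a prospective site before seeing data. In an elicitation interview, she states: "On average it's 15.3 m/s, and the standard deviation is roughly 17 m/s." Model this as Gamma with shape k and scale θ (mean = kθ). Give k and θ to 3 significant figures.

For Gamma(k, scale θ): mean = kθ, variance = kθ², so CV = 1/√k.
CV = SD/mean = 17/15.3 = 1.111, hence k = 1/CV² = 0.81.
Then θ = mean/k = 15.3/0.81 = 18.9.

k ≈ 0.81, θ ≈ 18.9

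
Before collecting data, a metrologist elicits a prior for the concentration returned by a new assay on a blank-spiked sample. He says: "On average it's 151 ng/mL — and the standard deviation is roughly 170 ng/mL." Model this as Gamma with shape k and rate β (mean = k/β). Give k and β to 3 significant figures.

For Gamma(k, rate β): mean = k/β, variance = k/β², so CV = 1/√k.
CV = SD/mean = 170/151 = 1.126, hence k = 1/CV² = 0.789.
Then β = k/mean = 0.789/151 = 0.00522.

k ≈ 0.789, β ≈ 0.00522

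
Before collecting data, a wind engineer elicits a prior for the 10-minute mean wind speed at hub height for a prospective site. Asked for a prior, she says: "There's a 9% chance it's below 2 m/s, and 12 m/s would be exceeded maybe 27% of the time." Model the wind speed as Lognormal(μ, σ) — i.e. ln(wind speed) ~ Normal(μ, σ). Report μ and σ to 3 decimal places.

If T ~ Lognormal(μ,σ) then ln T ~ Normal(μ,σ), so the p-quantile of ln T is μ + z_p·σ.
ln(2) = 0.6931 and ln(12) = 2.485; z_{0.09} = -1.341, z_{0.73} = 0.6128.
σ = (2.485 − 0.6931)/(0.6128 − (-1.341)) = 0.917.
μ = 0.6931 − (-1.341)·0.917 = 1.923.

μ ≈ 1.923, σ ≈ 0.917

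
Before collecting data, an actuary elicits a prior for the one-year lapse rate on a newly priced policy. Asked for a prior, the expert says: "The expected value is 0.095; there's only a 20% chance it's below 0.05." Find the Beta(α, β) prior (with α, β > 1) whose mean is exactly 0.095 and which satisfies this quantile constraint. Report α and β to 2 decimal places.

α ≈ 2.92, β ≈ 27.79

With mean 0.095 fixed, write α = 0.095s, β = 0.905s where s = α+β.
Need P(θ < 0.05) = 0.2 under Beta(0.095s, 0.905s). Normal approximation: (q−m)/√(m(1−m)/s) ≈ z_{0.2} = -0.842, so s ≈ 0.095·0.905·(-0.842)²/(0.05−0.095)² = 30.1.
At s = 30.1: P(θ<0.05) ≈ 0.204. Adjusting to match 0.2 gives s ≈ 30.71.
So α = 0.095·30.71 ≈ 2.92, β = 0.905·30.71 ≈ 27.79.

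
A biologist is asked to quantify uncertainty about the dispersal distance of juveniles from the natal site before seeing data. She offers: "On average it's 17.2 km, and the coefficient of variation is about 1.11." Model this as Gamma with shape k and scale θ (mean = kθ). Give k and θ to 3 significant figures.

For Gamma(k, scale θ): mean = kθ, variance = kθ², so CV = 1/√k.
CV = 1.11, hence k = 1/CV² = 0.812.
Then θ = mean/k = 17.2/0.812 = 21.2.

k ≈ 0.812, θ ≈ 21.2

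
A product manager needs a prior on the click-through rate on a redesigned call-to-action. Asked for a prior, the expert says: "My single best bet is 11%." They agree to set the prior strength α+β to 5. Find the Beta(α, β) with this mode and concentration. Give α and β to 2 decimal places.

For α,β > 1 the Beta mode is (α−1)/(α+β−2). With α+β = 5, the mode is (α−1)/3.
Set (α−1)/3 = 0.11 → α = 1 + 0.11·3 = 1.33.
β = 5 − α = 3.67.

α = 1.33, β = 3.67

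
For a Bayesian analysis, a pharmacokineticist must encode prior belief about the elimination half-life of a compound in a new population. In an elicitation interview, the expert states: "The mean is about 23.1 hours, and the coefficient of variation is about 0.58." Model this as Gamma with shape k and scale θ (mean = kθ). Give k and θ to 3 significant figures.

For Gamma(k, scale θ): mean = kθ, variance = kθ², so CV = 1/√k.
CV = 0.58, hence k = 1/CV² = 2.97.
Then θ = mean/k = 23.1/2.97 = 7.77.

k ≈ 2.97, θ ≈ 7.77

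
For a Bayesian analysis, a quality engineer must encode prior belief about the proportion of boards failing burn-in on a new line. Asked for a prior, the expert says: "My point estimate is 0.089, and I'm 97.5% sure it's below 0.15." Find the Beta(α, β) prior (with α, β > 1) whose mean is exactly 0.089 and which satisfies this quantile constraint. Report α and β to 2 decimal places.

With mean 0.089 fixed, write α = 0.089s, β = 0.911s where s = α+β.
Need P(θ < 0.15) = 0.975 under Beta(0.089s, 0.911s). Normal approximation: (q−m)/√(m(1−m)/s) ≈ z_{0.975} = 1.96, so s ≈ 0.089·0.911·(1.96)²/(0.15−0.089)² = 83.7.
At s = 83.7: P(θ<0.15) ≈ 0.961. Adjusting to match 0.975 gives s ≈ 105.33.
So α = 0.089·105.33 ≈ 9.37, β = 0.911·105.33 ≈ 95.96.

α ≈ 9.37, β ≈ 95.96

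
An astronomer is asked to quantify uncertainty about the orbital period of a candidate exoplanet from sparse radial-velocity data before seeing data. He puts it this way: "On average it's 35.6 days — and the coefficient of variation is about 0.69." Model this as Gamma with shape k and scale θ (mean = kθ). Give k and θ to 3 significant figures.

For Gamma(k, scale θ): mean = kθ, variance = kθ², so CV = 1/√k.
CV = 0.69, hence k = 1/CV² = 2.1.
Then θ = mean/k = 35.6/2.1 = 16.9.

k ≈ 2.1, θ ≈ 16.9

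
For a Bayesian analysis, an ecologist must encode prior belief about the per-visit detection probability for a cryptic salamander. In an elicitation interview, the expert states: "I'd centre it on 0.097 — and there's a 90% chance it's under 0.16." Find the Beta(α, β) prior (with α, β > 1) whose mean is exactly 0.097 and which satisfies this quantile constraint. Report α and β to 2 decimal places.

With mean 0.097 fixed, write α = 0.097s, β = 0.903s where s = α+β.
Need P(θ < 0.16) = 0.9 under Beta(0.097s, 0.903s). Normal approximation: (q−m)/√(m(1−m)/s) ≈ z_{0.9} = 1.28, so s ≈ 0.097·0.903·(1.28)²/(0.16−0.097)² = 36.2.
At s = 36.2: P(θ<0.16) ≈ 0.893. Adjusting to match 0.9 gives s ≈ 39.39.
So α = 0.097·39.39 ≈ 3.82, β = 0.903·39.39 ≈ 35.57.

α ≈ 3.82, β ≈ 35.57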